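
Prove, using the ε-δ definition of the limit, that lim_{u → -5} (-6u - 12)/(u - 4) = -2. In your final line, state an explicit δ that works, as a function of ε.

Suppose ε > 0. We want δ > 0 with 0 < |u + 5| < δ ⇒ |(-6u - 12)/(u - 4) + 2| < ε.
Combining over a common denominator, (-6u - 12)/(u - 4) + 2 = [(-6u - 12)·(-9) − 18·(u - 4)] / [(-9)·(u - 4)] = 36(u + 5) / ((-9)(u - 4)).
So |(-6u - 12)/(u - 4) + 2| = 36|u + 5| / (9·|u − 4|).
Restrict δ ≤ 9/2. Then |u + 5| < 9/2 gives |u − 4| = |(u + 5) + (-9)| ≥ 9 − 9/2 = 9/2.
Hence |(-6u - 12)/(u - 4) + 2| < 36|u + 5|/(9·(9/2)) = (8/9)|u + 5|, which is < ε once |u + 5| < (9/8)ε.
Take δ = min(9/2, (9/8)ε). Then 0 < |u + 5| < δ forces both bounds, so |(-6u - 12)/(u - 4) + 2| < ε.

δ = min(9/2, (9/8)ε)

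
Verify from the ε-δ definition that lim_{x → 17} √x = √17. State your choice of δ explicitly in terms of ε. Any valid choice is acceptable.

δ = min(17, √17·ε)

Fix ε > 0. We want δ > 0 such that 0 < |x − 17| < δ implies |√x − √17| < ε.
Rationalise: √x − √17 = (x − 17)/(√x + √17), so |√x − √17| = |x − 17|/(√x + √17).
Restrict δ ≤ 17 so that |x − 17| < 17 forces x > 0, and then √x + √17 > √17.
Hence |√x − √17| < |x − 17|/√17, which is < ε once |x − 17| < √17·ε.
Take δ = min(17, √17·ε). If 0 < |x − 17| < δ then x > 0 and |√x − √17| < |x − 17|/√17 < ε.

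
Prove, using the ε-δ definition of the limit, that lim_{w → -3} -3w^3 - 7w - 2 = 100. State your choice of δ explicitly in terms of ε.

Suppose ε > 0. We want δ > 0 such that 0 < |w + 3| < δ implies |(-3w^3 - 7w - 2) − 100| < ε.
(-3w^3 - 7w - 2) − 100 = -3w^3 - 7w - 102 = (w + 3)(-3w^2 + 9w - 34).
So |(-3w^3 - 7w - 2) − 100| = |w + 3|·|-3w^2 + 9w - 34|.
Assume first that |w + 3| < 1, so |w| < 4. Then |-3w^2 + 9w - 34| ≤ 3·4^2 + 9·4 + 34 = 118.
Hence |(-3w^3 - 7w - 2) − 100| ≤ 118|w + 3| < ε provided |w + 3| < ε/118.
Choosing δ = min(1, ε/118) ensures both conditions, hence |(-3w^3 - 7w - 2) − 100| < ε.

δ = min(1, ε/118)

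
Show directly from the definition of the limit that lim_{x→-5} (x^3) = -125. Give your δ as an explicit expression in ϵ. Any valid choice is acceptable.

δ = min(1, ϵ/91)

Let ϵ > 0 be given. We seek δ > 0 with 0 < |x + 5| < δ ⇒ |x^3 + 125| < ϵ.
Factor: x^3 + 125 = (x + 5)(x^2 - 5x + 25), so |x^3 + 125| = |x + 5|·|x^2 - 5x + 25|.
Impose δ ≤ 1 so that |x| < 6; then |x^2 - 5x + 25| ≤ 91.
Hence |x^3 + 125| ≤ 91|x + 5|, which is < ϵ once |x + 5| < ϵ/91.
Take δ = min(1, ϵ/91). If 0 < |x + 5| < δ then both bounds hold and |x^3 + 125| ≤ 91|x + 5| < 91·(ϵ/91) = ϵ.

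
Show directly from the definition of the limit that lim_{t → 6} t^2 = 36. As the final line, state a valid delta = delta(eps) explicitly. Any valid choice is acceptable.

delta = min(2, eps/14)

Let eps > 0. We seek delta > 0 with 0 < |t − 6| < delta ⇒ |t^2 − 36| < eps.
Factor: t^2 − 36 = (t − 6)(t + 6), so |t^2 − 36| = |t − 6|·|t + 6|.
Impose delta ≤ 2 so that |t| < 8; then |t + 6| ≤ 14.
Hence |t^2 − 36| ≤ 14|t − 6|, which is < eps once |t − 6| < eps/14.
Take delta = min(2, eps/14). If 0 < |t − 6| < delta then both bounds hold and |t^2 − 36| ≤ 14|t − 6| < 14·(eps/14) = eps.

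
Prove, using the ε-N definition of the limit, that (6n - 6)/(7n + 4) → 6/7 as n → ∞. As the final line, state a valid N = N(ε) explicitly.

Fix ε > 0. For n ≥ 1, |(6n - 6)/(7n + 4) − (6/7)| = |-66|/(7(7n + 4)) = 66/(7(7n + 4)).
Since 7n + 4 ≥ 7n for n ≥ 1, this is ≤ 66/(7·7n) = (66/49)/n.
So |(6n - 6)/(7n + 4) − (6/7)| < ε whenever n > (66/49)/ε.
Take N = (66/49)/ε. If n > N then |(6n - 6)/(7n + 4) − (6/7)| ≤ (66/49)/n < ε.

N = (66/49)/ε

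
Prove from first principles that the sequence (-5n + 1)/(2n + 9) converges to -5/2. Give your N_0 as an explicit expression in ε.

Let ε > 0. For n ≥ 1, |(-5n + 1)/(2n + 9) + 5/2| = |47|/(2(2n + 9)) = 47/(2(2n + 9)).
Since 2n + 9 ≥ 2n for n ≥ 1, this is ≤ 47/(2·2n) = (47/4)/n.
So |(-5n + 1)/(2n + 9) + 5/2| < ε whenever n > (47/4)/ε.
Take N_0 = (47/4)/ε. If n > N_0 then |(-5n + 1)/(2n + 9) + 5/2| ≤ (47/4)/n < ε.

N_0 = (47/4)/ε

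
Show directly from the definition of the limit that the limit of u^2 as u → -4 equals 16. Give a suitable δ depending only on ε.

Suppose ε > 0. We seek δ > 0 with 0 < |u + 4| < δ ⇒ |u^2 − 16| < ε.
Factor: u^2 − 16 = (u + 4)(u - 4), so |u^2 − 16| = |u + 4|·|u - 4|.
Impose δ ≤ 1 so that |u| < 5; then |u - 4| ≤ 9.
Hence |u^2 − 16| ≤ 9|u + 4|, which is < ε once |u + 4| < ε/9.
Take δ = min(1, ε/9). If 0 < |u + 4| < δ then both bounds hold and |u^2 − 16| ≤ 9|u + 4| < 9·(ε/9) = ε.

δ = min(1, ε/9)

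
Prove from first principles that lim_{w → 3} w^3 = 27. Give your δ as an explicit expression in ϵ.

δ = min(2, ϵ/49)

Fix ϵ > 0. We seek δ > 0 with 0 < |w − 3| < δ ⇒ |w^3 − 27| < ϵ.
Factor: w^3 − 27 = (w − 3)(w^2 + 3w + 9), so |w^3 − 27| = |w − 3|·|w^2 + 3w + 9|.
Restrict δ ≤ 2. Then |w − 3| < 2 gives |w| < 5, so by the triangle inequality |w^2 + 3w + 9| ≤ 5^2 + 3·5 + 9 = 49.
Hence |w^3 − 27| ≤ 49|w − 3|, which is < ϵ once |w − 3| < ϵ/49.
Take δ = min(2, ϵ/49). If 0 < |w − 3| < δ then both bounds hold and |w^3 − 27| ≤ 49|w − 3| < 49·(ϵ/49) = ϵ.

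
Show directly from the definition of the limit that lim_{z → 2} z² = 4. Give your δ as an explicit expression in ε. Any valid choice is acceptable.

Let ε > 0 be given. We seek δ > 0 with 0 < |z − 2| < δ ⇒ |z² − 4| < ε.
Factor: z² − 4 = (z − 2)(z + 2), so |z² − 4| = |z − 2|·|z + 2|.
Restrict δ ≤ 1. Then |z − 2| < 1 gives |z| < 3, so by the triangle inequality |z + 2| ≤ 3 + 2 = 5.
Hence |z² − 4| ≤ 5|z − 2|, which is < ε once |z − 2| < ε/5.
Take δ = min(1, ε/5). If 0 < |z − 2| < δ then both bounds hold and |z² − 4| ≤ 5|z − 2| < 5·(ε/5) = ε.

δ = min(1, ε/5)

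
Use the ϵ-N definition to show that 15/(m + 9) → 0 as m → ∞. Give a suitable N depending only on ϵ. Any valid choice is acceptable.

N = 15/ϵ

Fix ϵ > 0. For m ≥ 1, |15/(m + 9) − 0| = 15/(m + 9) ≤ 15/m.
We need 15/m < ϵ, i.e. m > 15/ϵ.
Take N = 15/ϵ. If m > N then |15/(m + 9)| ≤ 15/m < ϵ.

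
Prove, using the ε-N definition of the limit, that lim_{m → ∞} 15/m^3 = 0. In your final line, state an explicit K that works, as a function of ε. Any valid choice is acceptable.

K = (15/ε)^{1/3}

Fix ε > 0. For m ≥ 1, |15/m^3 − 0| = 15/m^3.
15/m^3 < ε ⇔ m^3 > 15/ε ⇔ m > (15/ε)^{1/3}.
Take K = (15/ε)^{1/3}. Then m > K implies 15/m^3 < ε.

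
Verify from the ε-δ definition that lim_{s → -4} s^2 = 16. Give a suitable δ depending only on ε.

δ = min(2, ε/10)

Suppose ε > 0. We seek δ > 0 with 0 < |s + 4| < δ ⇒ |s^2 − 16| < ε.
Factor: s^2 − 16 = (s + 4)(s - 4), so |s^2 − 16| = |s + 4|·|s - 4|.
Impose δ ≤ 2 so that |s| < 6; then |s - 4| ≤ 10.
Hence |s^2 − 16| ≤ 10|s + 4|, which is < ε once |s + 4| < ε/10.
Take δ = min(2, ε/10). If 0 < |s + 4| < δ then both bounds hold and |s^2 − 16| ≤ 10|s + 4| < 10·(ε/10) = ε.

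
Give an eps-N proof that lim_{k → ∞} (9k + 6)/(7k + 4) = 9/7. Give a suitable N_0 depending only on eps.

N_0 = (6/49)/eps

Suppose eps > 0. For k ≥ 1, |(9k + 6)/(7k + 4) − (9/7)| = |6|/(7(7k + 4)) = 6/(7(7k + 4)).
Since 7k + 4 ≥ 7k for k ≥ 1, this is ≤ 6/(7·7k) = (6/49)/k.
So |(9k + 6)/(7k + 4) − (9/7)| < eps whenever k > (6/49)/eps.
Take N_0 = (6/49)/eps. If k > N_0 then |(9k + 6)/(7k + 4) − (9/7)| ≤ (6/49)/k < eps.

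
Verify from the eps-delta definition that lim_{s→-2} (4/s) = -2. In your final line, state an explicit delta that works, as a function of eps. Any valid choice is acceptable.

Suppose eps > 0. We seek delta > 0 such that 0 < |s + 2| < delta implies |4/s + 2| < eps.
|4/s + 2| = 4·|-2 − s|/(2·|s|) = 4|s + 2|/(2|s|).
Restrict delta ≤ 1. Then |s + 2| < 1 gives |s| > 1, so 2|s| > 2.
Then |4/s + 2| < 4|s + 2|/2, which is < eps when |s + 2| < (1/2)eps.
Take delta = min(1, (1/2)eps). Then 0 < |s + 2| < delta gives both |s + 2| < 1 and |s + 2| < (1/2)eps, so |4/s + 2| < eps.

delta = min(1, (1/2)eps)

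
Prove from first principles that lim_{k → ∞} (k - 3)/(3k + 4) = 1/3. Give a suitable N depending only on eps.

N = (13/9)/eps

Let eps > 0. For k ≥ 1, |(k - 3)/(3k + 4) − (1/3)| = |-13|/(3(3k + 4)) = 13/(3(3k + 4)).
Since 3k + 4 ≥ 3k for k ≥ 1, this is ≤ 13/(3·3k) = (13/9)/k.
So |(k - 3)/(3k + 4) − (1/3)| < eps whenever k > (13/9)/eps.
Take N = (13/9)/eps. If k > N then |(k - 3)/(3k + 4) − (1/3)| ≤ (13/9)/k < eps.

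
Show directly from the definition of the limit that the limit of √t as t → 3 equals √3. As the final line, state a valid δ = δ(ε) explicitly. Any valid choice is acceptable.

Suppose ε > 0. We want δ > 0 such that 0 < |t − 3| < δ implies |√t − √3| < ε.
Rationalise: √t − √3 = (t − 3)/(√t + √3), so |√t − √3| = |t − 3|/(√t + √3).
Restrict δ ≤ 3 so that |t − 3| < 3 forces t > 0, and then √t + √3 > √3.
Hence |√t − √3| < |t − 3|/√3, which is < ε once |t − 3| < √3·ε.
Take δ = min(3, √3·ε). If 0 < |t − 3| < δ then t > 0 and |√t − √3| < |t − 3|/√3 < ε.

δ = min(3, √3·ε)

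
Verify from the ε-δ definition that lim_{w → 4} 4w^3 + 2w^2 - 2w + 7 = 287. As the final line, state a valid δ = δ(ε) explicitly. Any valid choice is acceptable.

Let ε > 0. We want δ > 0 such that 0 < |w − 4| < δ implies |(4w^3 + 2w^2 - 2w + 7) − 287| < ε.
(4w^3 + 2w^2 - 2w + 7) − 287 = 4w^3 + 2w^2 - 2w - 280 = (w − 4)(4w^2 + 18w + 70).
So |(4w^3 + 2w^2 - 2w + 7) − 287| = |w − 4|·|4w^2 + 18w + 70|.
Assume first that |w − 4| < 2, so |w| < 6. Then |4w^2 + 18w + 70| ≤ 4·6^2 + 18·6 + 70 = 322.
Hence |(4w^3 + 2w^2 - 2w + 7) − 287| ≤ 322|w − 4| < ε provided |w − 4| < ε/322.
Choosing δ = min(2, ε/322) ensures both conditions, hence |(4w^3 + 2w^2 - 2w + 7) − 287| < ε.

δ = min(2, ε/322)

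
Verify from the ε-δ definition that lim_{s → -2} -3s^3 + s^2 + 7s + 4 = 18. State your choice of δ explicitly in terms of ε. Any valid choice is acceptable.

Suppose ε > 0. We want δ > 0 such that 0 < |s + 2| < δ implies |(-3s^3 + s^2 + 7s + 4) − 18| < ε.
(-3s^3 + s^2 + 7s + 4) − 18 = -3s^3 + s^2 + 7s - 14 = (s + 2)(-3s^2 + 7s - 7).
So |(-3s^3 + s^2 + 7s + 4) − 18| = |s + 2|·|-3s^2 + 7s - 7|.
Assume first that |s + 2| < 1, so |s| < 3. Then |-3s^2 + 7s - 7| ≤ 3·3^2 + 7·3 + 7 = 55.
Hence |(-3s^3 + s^2 + 7s + 4) − 18| ≤ 55|s + 2| < ε provided |s + 2| < ε/55.
Choosing δ = min(1, ε/55) ensures both conditions, hence |(-3s^3 + s^2 + 7s + 4) − 18| < ε.

δ = min(1, ε/55)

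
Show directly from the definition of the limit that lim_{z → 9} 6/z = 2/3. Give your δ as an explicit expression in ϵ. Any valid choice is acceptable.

Let ϵ > 0. We seek δ > 0 such that 0 < |z − 9| < δ implies |6/z − (2/3)| < ϵ.
|6/z − (2/3)| = 6·|9 − z|/(9·|z|) = 6|z − 9|/(9|z|).
Require δ ≤ 9/2 so that |z| > 9 − 9/2 = 9/2, hence 9|z| > 81/2.
Then |6/z − (2/3)| < 6|z − 9|/(81/2), which is < ϵ when |z − 9| < (27/4)ϵ.
Take δ = min(9/2, (27/4)ϵ). Then 0 < |z − 9| < δ gives both |z − 9| < 9/2 and |z − 9| < (27/4)ϵ, so |6/z − (2/3)| < ϵ.

δ = min(9/2, (27/4)ϵ)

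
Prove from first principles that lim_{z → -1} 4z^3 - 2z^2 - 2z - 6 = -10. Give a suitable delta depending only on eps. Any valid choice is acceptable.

delta = min(2, eps/58)

Fix eps > 0. We want delta > 0 such that 0 < |z + 1| < delta implies |(4z^3 - 2z^2 - 2z - 6) + 10| < eps.
(4z^3 - 2z^2 - 2z - 6) + 10 = 4z^3 - 2z^2 - 2z + 4 = (z + 1)(4z^2 - 6z + 4).
So |(4z^3 - 2z^2 - 2z - 6) + 10| = |z + 1|·|4z^2 - 6z + 4|.
Require delta ≤ 2. Then |z + 1| < 2 gives |z| < 3, and by the triangle inequality |4z^2 - 6z + 4| ≤ 4·3^2 + 6·3 + 4 = 58.
Hence |(4z^3 - 2z^2 - 2z - 6) + 10| ≤ 58|z + 1| < eps provided |z + 1| < eps/58.
Take delta = min(2, eps/58). Then 0 < |z + 1| < delta gives both |z + 1| < 2 and |z + 1| < eps/58, so |(4z^3 - 2z^2 - 2z - 6) + 10| < eps.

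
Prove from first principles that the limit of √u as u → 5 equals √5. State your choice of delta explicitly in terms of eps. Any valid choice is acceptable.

Let eps > 0 be given. We want delta > 0 such that 0 < |u − 5| < delta implies |√u − √5| < eps.
Rationalise: √u − √5 = (u − 5)/(√u + √5), so |√u − √5| = |u − 5|/(√u + √5).
Restrict delta ≤ 5 so that |u − 5| < 5 forces u > 0, and then √u + √5 > √5.
Hence |√u − √5| < |u − 5|/√5, which is < eps once |u − 5| < √5·eps.
Take delta = min(5, √5·eps). If 0 < |u − 5| < delta then u > 0 and |√u − √5| < |u − 5|/√5 < eps.

delta = min(5, √5·eps)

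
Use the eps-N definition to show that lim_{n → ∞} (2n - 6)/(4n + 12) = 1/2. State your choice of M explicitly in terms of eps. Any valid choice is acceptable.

M = 3/eps

Let eps > 0 be given. For n ≥ 1, |(2n - 6)/(4n + 12) − (1/2)| = |-48|/(4(4n + 12)) = 48/(4(4n + 12)).
Since 4n + 12 ≥ 4n for n ≥ 1, this is ≤ 48/(4·4n) = 3/n.
So |(2n - 6)/(4n + 12) − (1/2)| < eps whenever n > 3/eps.
Take M = 3/eps. If n > M then |(2n - 6)/(4n + 12) − (1/2)| ≤ 3/n < eps.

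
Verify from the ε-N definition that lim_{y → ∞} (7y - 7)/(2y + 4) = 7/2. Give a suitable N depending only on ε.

N = (21/2)/ε

Fix ε > 0. We seek N > 0 such that y > N implies |(7y - 7)/(2y + 4) − (7/2)| < ε.
(7y - 7)/(2y + 4) − (7/2) = (2(7y - 7) − 7(2y + 4)) / (2(2y + 4)) = -42/(2(2y + 4)).
For y > 0 we have 2y + 4 > 2y, so |(7y - 7)/(2y + 4) − (7/2)| = 42/(2(2y + 4)) < 42/(2·2y) = (21/2)/y.
Thus |(7y - 7)/(2y + 4) − (7/2)| < ε whenever y > (21/2)/ε.
Take N = (21/2)/ε. If y > N then |(7y - 7)/(2y + 4) − (7/2)| < (21/2)/y < ε.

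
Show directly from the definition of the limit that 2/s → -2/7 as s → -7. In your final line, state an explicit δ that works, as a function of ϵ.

δ = min(7/2, (49/4)ϵ)

Suppose ϵ > 0. We seek δ > 0 such that 0 < |s + 7| < δ implies |2/s + 2/7| < ϵ.
|2/s + 2/7| = 2·|-7 − s|/(7·|s|) = 2|s + 7|/(7|s|).
Require δ ≤ 7/2 so that |s| > 7 − 7/2 = 7/2, hence 7|s| > 49/2.
Then |2/s + 2/7| < 2|s + 7|/(49/2), which is < ϵ when |s + 7| < (49/4)ϵ.
Take δ = min(7/2, (49/4)ϵ). Then 0 < |s + 7| < δ gives both |s + 7| < 7/2 and |s + 7| < (49/4)ϵ, so |2/s + 2/7| < ϵ.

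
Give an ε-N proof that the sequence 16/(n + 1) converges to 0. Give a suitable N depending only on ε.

Fix ε > 0. For n ≥ 1, |16/(n + 1) − 0| = 16/(n + 1) ≤ 16/n.
We need 16/n < ε, i.e. n > 16/ε.
Take N = 16/ε. If n > N then |16/(n + 1)| ≤ 16/n < ε.

N = 16/ε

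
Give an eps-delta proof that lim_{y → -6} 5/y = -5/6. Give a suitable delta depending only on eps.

delta = min(3, (18/5)eps)

Let eps > 0. We seek delta > 0 such that 0 < |y + 6| < delta implies |5/y + 5/6| < eps.
|5/y + 5/6| = 5·|-6 − y|/(6·|y|) = 5|y + 6|/(6|y|).
Restrict delta ≤ 3. Then |y + 6| < 3 gives |y| > 3, so 6|y| > 18.
Then |5/y + 5/6| < 5|y + 6|/18, which is < eps when |y + 6| < (18/5)eps.
Take delta = min(3, (18/5)eps). Then 0 < |y + 6| < delta gives both |y + 6| < 3 and |y + 6| < (18/5)eps, so |5/y + 5/6| < eps.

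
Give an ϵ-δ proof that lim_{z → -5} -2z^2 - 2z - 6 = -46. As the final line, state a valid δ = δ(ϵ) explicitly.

Fix ϵ > 0. We want δ > 0 such that 0 < |z + 5| < δ implies |(-2z^2 - 2z - 6) + 46| < ϵ.
(-2z^2 - 2z - 6) + 46 = -2z^2 - 2z + 40 = (z + 5)(-2z + 8).
So |(-2z^2 - 2z - 6) + 46| = |z + 5|·|-2z + 8|.
Require δ ≤ 1. Then |z + 5| < 1 gives |z| < 6, and by the triangle inequality |-2z + 8| ≤ 2·6 + 8 = 20.
Hence |(-2z^2 - 2z - 6) + 46| ≤ 20|z + 5| < ϵ provided |z + 5| < ϵ/20.
Take δ = min(1, ϵ/20). Then 0 < |z + 5| < δ gives both |z + 5| < 1 and |z + 5| < ϵ/20, so |(-2z^2 - 2z - 6) + 46| < ϵ.

δ = min(1, ϵ/20)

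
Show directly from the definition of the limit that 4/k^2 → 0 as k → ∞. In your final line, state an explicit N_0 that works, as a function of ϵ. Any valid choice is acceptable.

Suppose ϵ > 0. For k ≥ 1, |4/k^2 − 0| = 4/k^2.
4/k^2 < ϵ ⇔ k^2 > 4/ϵ ⇔ k > (4/ϵ)^{1/2}.
Take N_0 = (4/ϵ)^{1/2}. Then k > N_0 implies 4/k^2 < ϵ.

N_0 = (4/ϵ)^{1/2}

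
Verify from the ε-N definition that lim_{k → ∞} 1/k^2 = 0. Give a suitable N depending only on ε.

Let ε > 0 be given. For k ≥ 1, |1/k^2 − 0| = 1/k^2.
1/k^2 < ε ⇔ k^2 > 1/ε ⇔ k > (1/ε)^{1/2}.
Take N = (1/ε)^{1/2}. Then k > N implies 1/k^2 < ε.

N = (1/ε)^{1/2}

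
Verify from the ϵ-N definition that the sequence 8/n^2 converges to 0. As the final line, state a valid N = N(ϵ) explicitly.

Let ϵ > 0. For n ≥ 1, |8/n^2 − 0| = 8/n^2.
8/n^2 < ϵ ⇔ n^2 > 8/ϵ ⇔ n > (8/ϵ)^{1/2}.
Take N = (8/ϵ)^{1/2}. Then n > N implies 8/n^2 < ϵ.

N = (8/ϵ)^{1/2}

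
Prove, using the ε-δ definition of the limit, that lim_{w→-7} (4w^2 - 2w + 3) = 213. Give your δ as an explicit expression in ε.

Fix ε > 0. We want δ > 0 such that 0 < |w + 7| < δ implies |(4w^2 - 2w + 3) − 213| < ε.
(4w^2 - 2w + 3) − 213 = 4w^2 - 2w - 210 = (w + 7)(4w - 30).
So |(4w^2 - 2w + 3) − 213| = |w + 7|·|4w - 30|.
Require δ ≤ 2. Then |w + 7| < 2 gives |w| < 9, and by the triangle inequality |4w - 30| ≤ 4·9 + 30 = 66.
Hence |(4w^2 - 2w + 3) − 213| ≤ 66|w + 7| < ε provided |w + 7| < ε/66.
Choosing δ = min(2, ε/66) ensures both conditions, hence |(4w^2 - 2w + 3) − 213| < ε.

δ = min(2, ε/66)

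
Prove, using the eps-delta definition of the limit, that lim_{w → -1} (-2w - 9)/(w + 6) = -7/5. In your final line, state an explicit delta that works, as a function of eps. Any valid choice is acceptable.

delta = min(5/2, (25/6)eps)

Suppose eps > 0. We want delta > 0 with 0 < |w + 1| < delta ⇒ |(-2w - 9)/(w + 6) + 7/5| < eps.
Combining over a common denominator, (-2w - 9)/(w + 6) + 7/5 = [(-2w - 9)·5 − (-7)·(w + 6)] / [5·(w + 6)] = -3(w + 1) / (5(w + 6)).
So |(-2w - 9)/(w + 6) + 7/5| = 3|w + 1| / (5·|w + 6|).
Require delta ≤ 5/2, so |w + 6| ≥ |5| − |w + 1| > 5 − 5/2 = 5/2.
Hence |(-2w - 9)/(w + 6) + 7/5| < 3|w + 1|/(5·(5/2)) = (6/25)|w + 1|, which is < eps once |w + 1| < (25/6)eps.
Take delta = min(5/2, (25/6)eps). Then 0 < |w + 1| < delta forces both bounds, so |(-2w - 9)/(w + 6) + 7/5| < eps.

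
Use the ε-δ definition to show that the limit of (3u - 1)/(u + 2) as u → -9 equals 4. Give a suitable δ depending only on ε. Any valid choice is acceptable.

Let ε > 0 be given. We want δ > 0 with 0 < |u + 9| < δ ⇒ |(3u - 1)/(u + 2) − 4| < ε.
Combining over a common denominator, (3u - 1)/(u + 2) − 4 = [(3u - 1)·(-7) − (-28)·(u + 2)] / [(-7)·(u + 2)] = 7(u + 9) / ((-7)(u + 2)).
So |(3u - 1)/(u + 2) − 4| = 7|u + 9| / (7·|u + 2|).
Require δ ≤ 7/2, so |u + 2| ≥ |-7| − |u + 9| > 7 − 7/2 = 7/2.
Hence |(3u - 1)/(u + 2) − 4| < 7|u + 9|/(7·(7/2)) = (2/7)|u + 9|, which is < ε once |u + 9| < (7/2)ε.
Take δ = min(7/2, (7/2)ε). Then 0 < |u + 9| < δ forces both bounds, so |(3u - 1)/(u + 2) − 4| < ε.

δ = min(7/2, (7/2)ε)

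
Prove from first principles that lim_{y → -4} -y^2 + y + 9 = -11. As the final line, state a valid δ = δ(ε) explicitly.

δ = min(2, ε/11)

Fix ε > 0. We want δ > 0 such that 0 < |y + 4| < δ implies |(-y^2 + y + 9) + 11| < ε.
(-y^2 + y + 9) + 11 = -y^2 + y + 20 = (y + 4)(-y + 5).
So |(-y^2 + y + 9) + 11| = |y + 4|·|-y + 5|.
Require δ ≤ 2. Then |y + 4| < 2 gives |y| < 6, and by the triangle inequality |-y + 5| ≤ 6 + 5 = 11.
Hence |(-y^2 + y + 9) + 11| ≤ 11|y + 4| < ε provided |y + 4| < ε/11.
Choosing δ = min(2, ε/11) ensures both conditions, hence |(-y^2 + y + 9) + 11| < ε.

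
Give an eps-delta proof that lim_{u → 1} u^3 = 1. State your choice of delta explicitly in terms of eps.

Let eps > 0. We seek delta > 0 with 0 < |u − 1| < delta ⇒ |u^3 − 1| < eps.
Factor: u^3 − 1 = (u − 1)(u^2 + u + 1), so |u^3 − 1| = |u − 1|·|u^2 + u + 1|.
Restrict delta ≤ 1. Then |u − 1| < 1 gives |u| < 2, so by the triangle inequality |u^2 + u + 1| ≤ 2^2 + 2 + 1 = 7.
Hence |u^3 − 1| ≤ 7|u − 1|, which is < eps once |u − 1| < eps/7.
Take delta = min(1, eps/7). If 0 < |u − 1| < delta then both bounds hold and |u^3 − 1| ≤ 7|u − 1| < 7·(eps/7) = eps.

delta = min(1, eps/7)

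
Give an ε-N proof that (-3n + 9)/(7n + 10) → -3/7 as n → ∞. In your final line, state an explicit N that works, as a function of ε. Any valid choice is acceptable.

N = (93/49)/ε

Fix ε > 0. For n ≥ 1, |(-3n + 9)/(7n + 10) + 3/7| = |93|/(7(7n + 10)) = 93/(7(7n + 10)).
Since 7n + 10 ≥ 7n for n ≥ 1, this is ≤ 93/(7·7n) = (93/49)/n.
So |(-3n + 9)/(7n + 10) + 3/7| < ε whenever n > (93/49)/ε.
Take N = (93/49)/ε. If n > N then |(-3n + 9)/(7n + 10) + 3/7| ≤ (93/49)/n < ε.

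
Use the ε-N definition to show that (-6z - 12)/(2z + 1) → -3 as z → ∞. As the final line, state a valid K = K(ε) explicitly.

K = (9/2)/ε

Fix ε > 0. We seek K > 0 such that z > K implies |(-6z - 12)/(2z + 1) + 3| < ε.
(-6z - 12)/(2z + 1) + 3 = (2(-6z - 12) − (-6)(2z + 1)) / (2(2z + 1)) = -18/(2(2z + 1)).
For z > 0 we have 2z + 1 > 2z, so |(-6z - 12)/(2z + 1) + 3| = 18/(2(2z + 1)) < 18/(2·2z) = (9/2)/z.
Thus |(-6z - 12)/(2z + 1) + 3| < ε whenever z > (9/2)/ε.
Take K = (9/2)/ε. If z > K then |(-6z - 12)/(2z + 1) + 3| < (9/2)/z < ε.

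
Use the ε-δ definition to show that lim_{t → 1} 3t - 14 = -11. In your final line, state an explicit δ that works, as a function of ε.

Suppose ε > 0. We need δ > 0 so that 0 < |t − 1| < δ implies |(3t - 14) + 11| < ε.
|(3t - 14) + 11| = |3t - 3| = 3|t − 1|.
Thus it suffices that |t − 1| < ε/3.
Choosing δ = ε/3 gives |(3t - 14) + 11| = 3|t − 1| < ε whenever |t − 1| < δ.

δ = ε/3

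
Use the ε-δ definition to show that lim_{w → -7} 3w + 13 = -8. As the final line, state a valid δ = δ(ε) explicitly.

δ = ε/3

Let ε > 0. We need δ > 0 so that 0 < |w + 7| < δ implies |(3w + 13) + 8| < ε.
|(3w + 13) + 8| = |3w + 21| = 3|w + 7|.
So 3|w + 7| < ε exactly when |w + 7| < ε/3.
Choosing δ = ε/3 gives |(3w + 13) + 8| = 3|w + 7| < ε whenever |w + 7| < δ.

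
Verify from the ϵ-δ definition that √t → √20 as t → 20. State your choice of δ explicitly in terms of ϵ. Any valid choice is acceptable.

Let ϵ > 0. We want δ > 0 such that 0 < |t − 20| < δ implies |√t − √20| < ϵ.
Multiplying by the conjugate, |√t − √20| = |t − 20|/(√t + √20).
Restrict δ ≤ 20 so that |t − 20| < 20 forces t > 0, and then √t + √20 > √20.
Hence |√t − √20| < |t − 20|/√20, which is < ϵ once |t − 20| < √20·ϵ.
Take δ = min(20, √20·ϵ). If 0 < |t − 20| < δ then t > 0 and |√t − √20| < |t − 20|/√20 < ϵ.

δ = min(20, √20·ϵ)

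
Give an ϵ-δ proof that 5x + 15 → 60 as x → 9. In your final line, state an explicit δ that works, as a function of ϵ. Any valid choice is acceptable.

δ = ϵ/5

Suppose ϵ > 0. We need δ > 0 so that 0 < |x − 9| < δ implies |(5x + 15) − 60| < ϵ.
Since (5x + 15) − 60 = 5(x − 9), we have |(5x + 15) − 60| = 5|x − 9|.
Thus it suffices that |x − 9| < ϵ/5.
Choosing δ = ϵ/5 gives |(5x + 15) − 60| = 5|x − 9| < ϵ whenever |x − 9| < δ.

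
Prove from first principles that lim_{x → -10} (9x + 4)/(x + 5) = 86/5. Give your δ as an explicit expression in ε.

Suppose ε > 0. We want δ > 0 with 0 < |x + 10| < δ ⇒ |(9x + 4)/(x + 5) − (86/5)| < ε.
Combining over a common denominator, (9x + 4)/(x + 5) − (86/5) = [(9x + 4)·(-5) − (-86)·(x + 5)] / [(-5)·(x + 5)] = 41(x + 10) / ((-5)(x + 5)).
So |(9x + 4)/(x + 5) − (86/5)| = 41|x + 10| / (5·|x + 5|).
Restrict δ ≤ 5/2. Then |x + 10| < 5/2 gives |x + 5| = |(x + 10) + (-5)| ≥ 5 − 5/2 = 5/2.
Hence |(9x + 4)/(x + 5) − (86/5)| < 41|x + 10|/(5·(5/2)) = (82/25)|x + 10|, which is < ε once |x + 10| < (25/82)ε.
Take δ = min(5/2, (25/82)ε). Then 0 < |x + 10| < δ forces both bounds, so |(9x + 4)/(x + 5) − (86/5)| < ε.

δ = min(5/2, (25/82)ε)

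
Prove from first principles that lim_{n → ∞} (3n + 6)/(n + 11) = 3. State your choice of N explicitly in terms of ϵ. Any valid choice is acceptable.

N = 27/ϵ

Suppose ϵ > 0. For n ≥ 1, |(3n + 6)/(n + 11) − 3| = |-27|/((n + 11)) = 27/((n + 11)).
Since n + 11 ≥ n for n ≥ 1, this is ≤ 27/(n) = 27/n.
So |(3n + 6)/(n + 11) − 3| < ϵ whenever n > 27/ϵ.
Take N = 27/ϵ. If n > N then |(3n + 6)/(n + 11) − 3| ≤ 27/n < ϵ.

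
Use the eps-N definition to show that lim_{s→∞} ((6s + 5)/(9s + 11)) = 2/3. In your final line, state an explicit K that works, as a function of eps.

Fix eps > 0. We seek K > 0 such that s > K implies |(6s + 5)/(9s + 11) − (2/3)| < eps.
(6s + 5)/(9s + 11) − (2/3) = (9(6s + 5) − 6(9s + 11)) / (9(9s + 11)) = -21/(9(9s + 11)).
For s > 0 we have 9s + 11 > 9s, so |(6s + 5)/(9s + 11) − (2/3)| = 21/(9(9s + 11)) < 21/(9·9s) = (7/27)/s.
Thus |(6s + 5)/(9s + 11) − (2/3)| < eps whenever s > (7/27)/eps.
Take K = (7/27)/eps. If s > K then |(6s + 5)/(9s + 11) − (2/3)| < (7/27)/s < eps.

K = (7/27)/eps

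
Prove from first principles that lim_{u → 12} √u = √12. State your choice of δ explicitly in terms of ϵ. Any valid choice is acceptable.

δ = min(12, √12·ϵ)

Let ϵ > 0 be given. We want δ > 0 such that 0 < |u − 12| < δ implies |√u − √12| < ϵ.
Rationalise: √u − √12 = (u − 12)/(√u + √12), so |√u − √12| = |u − 12|/(√u + √12).
Restrict δ ≤ 12 so that |u − 12| < 12 forces u > 0, and then √u + √12 > √12.
Hence |√u − √12| < |u − 12|/√12, which is < ϵ once |u − 12| < √12·ϵ.
Take δ = min(12, √12·ϵ). If 0 < |u − 12| < δ then u > 0 and |√u − √12| < |u − 12|/√12 < ϵ.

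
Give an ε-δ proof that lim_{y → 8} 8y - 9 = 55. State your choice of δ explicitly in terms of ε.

δ = ε/8

Let ε > 0. We need δ > 0 so that 0 < |y − 8| < δ implies |(8y - 9) − 55| < ε.
|(8y - 9) − 55| = |8y - 64| = 8|y − 8|.
So 8|y − 8| < ε exactly when |y − 8| < ε/8.
Take δ = ε/8. If 0 < |y − 8| < δ then |(8y - 9) − 55| = 8|y − 8| < 8·(ε/8) = ε.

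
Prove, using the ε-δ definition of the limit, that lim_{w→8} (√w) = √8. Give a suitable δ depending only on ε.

Let ε > 0. We want δ > 0 such that 0 < |w − 8| < δ implies |√w − √8| < ε.
Rationalise: √w − √8 = (w − 8)/(√w + √8), so |√w − √8| = |w − 8|/(√w + √8).
Restrict δ ≤ 8 so that |w − 8| < 8 forces w > 0, and then √w + √8 > √8.
Hence |√w − √8| < |w − 8|/√8, which is < ε once |w − 8| < √8·ε.
Take δ = min(8, √8·ε). If 0 < |w − 8| < δ then w > 0 and |√w − √8| < |w − 8|/√8 < ε.

δ = min(8, √8·ε)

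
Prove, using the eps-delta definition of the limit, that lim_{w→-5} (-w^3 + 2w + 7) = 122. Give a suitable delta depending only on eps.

delta = min(1, eps/89)

Suppose eps > 0. We want delta > 0 such that 0 < |w + 5| < delta implies |(-w^3 + 2w + 7) − 122| < eps.
(-w^3 + 2w + 7) − 122 = -w^3 + 2w - 115 = (w + 5)(-w^2 + 5w - 23).
So |(-w^3 + 2w + 7) − 122| = |w + 5|·|-w^2 + 5w - 23|.
Require delta ≤ 1. Then |w + 5| < 1 gives |w| < 6, and by the triangle inequality |-w^2 + 5w - 23| ≤ 6^2 + 5·6 + 23 = 89.
Hence |(-w^3 + 2w + 7) − 122| ≤ 89|w + 5| < eps provided |w + 5| < eps/89.
Take delta = min(1, eps/89). Then 0 < |w + 5| < delta gives both |w + 5| < 1 and |w + 5| < eps/89, so |(-w^3 + 2w + 7) − 122| < eps.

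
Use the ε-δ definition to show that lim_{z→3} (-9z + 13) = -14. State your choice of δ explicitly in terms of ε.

δ = ε/9

Fix ε > 0. We need δ > 0 so that 0 < |z − 3| < δ implies |(-9z + 13) + 14| < ε.
|(-9z + 13) + 14| = |-9z + 27| = 9|z − 3|.
So 9|z − 3| < ε exactly when |z − 3| < ε/9.
Choosing δ = ε/9 gives |(-9z + 13) + 14| = 9|z − 3| < ε whenever |z − 3| < δ.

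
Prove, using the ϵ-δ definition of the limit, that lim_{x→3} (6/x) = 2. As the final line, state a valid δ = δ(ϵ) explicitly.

δ = min(3/2, (3/4)ϵ)

Let ϵ > 0 be given. We seek δ > 0 such that 0 < |x − 3| < δ implies |6/x − 2| < ϵ.
|6/x − 2| = 6·|3 − x|/(3·|x|) = 6|x − 3|/(3|x|).
Require δ ≤ 3/2 so that |x| > 3 − 3/2 = 3/2, hence 3|x| > 9/2.
Then |6/x − 2| < 6|x − 3|/(9/2), which is < ϵ when |x − 3| < (3/4)ϵ.
Take δ = min(3/2, (3/4)ϵ). Then 0 < |x − 3| < δ gives both |x − 3| < 3/2 and |x − 3| < (3/4)ϵ, so |6/x − 2| < ϵ.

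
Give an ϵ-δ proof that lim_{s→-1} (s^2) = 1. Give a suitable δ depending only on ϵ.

Suppose ϵ > 0. We seek δ > 0 with 0 < |s + 1| < δ ⇒ |s^2 − 1| < ϵ.
Factor: s^2 − 1 = (s + 1)(s - 1), so |s^2 − 1| = |s + 1|·|s - 1|.
Impose δ ≤ 1 so that |s| < 2; then |s - 1| ≤ 3.
Hence |s^2 − 1| ≤ 3|s + 1|, which is < ϵ once |s + 1| < ϵ/3.
Take δ = min(1, ϵ/3). If 0 < |s + 1| < δ then both bounds hold and |s^2 − 1| ≤ 3|s + 1| < 3·(ϵ/3) = ϵ.

δ = min(1, ϵ/3)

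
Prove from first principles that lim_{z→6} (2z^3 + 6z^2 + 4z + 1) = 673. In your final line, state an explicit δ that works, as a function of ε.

Fix ε > 0. We want δ > 0 such that 0 < |z − 6| < δ implies |(2z^3 + 6z^2 + 4z + 1) − 673| < ε.
(2z^3 + 6z^2 + 4z + 1) − 673 = 2z^3 + 6z^2 + 4z - 672 = (z − 6)(2z^2 + 18z + 112).
So |(2z^3 + 6z^2 + 4z + 1) − 673| = |z − 6|·|2z^2 + 18z + 112|.
Require δ ≤ 1. Then |z − 6| < 1 gives |z| < 7, and by the triangle inequality |2z^2 + 18z + 112| ≤ 2·7^2 + 18·7 + 112 = 336.
Hence |(2z^3 + 6z^2 + 4z + 1) − 673| ≤ 336|z − 6| < ε provided |z − 6| < ε/336.
Choosing δ = min(1, ε/336) ensures both conditions, hence |(2z^3 + 6z^2 + 4z + 1) − 673| < ε.

δ = min(1, ε/336)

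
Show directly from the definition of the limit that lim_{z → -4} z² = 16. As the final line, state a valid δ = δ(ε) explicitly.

δ = min(1, ε/9)

Let ε > 0. We seek δ > 0 with 0 < |z + 4| < δ ⇒ |z² − 16| < ε.
Factor: z² − 16 = (z + 4)(z - 4), so |z² − 16| = |z + 4|·|z - 4|.
Impose δ ≤ 1 so that |z| < 5; then |z - 4| ≤ 9.
Hence |z² − 16| ≤ 9|z + 4|, which is < ε once |z + 4| < ε/9.
Take δ = min(1, ε/9). If 0 < |z + 4| < δ then both bounds hold and |z² − 16| ≤ 9|z + 4| < 9·(ε/9) = ε.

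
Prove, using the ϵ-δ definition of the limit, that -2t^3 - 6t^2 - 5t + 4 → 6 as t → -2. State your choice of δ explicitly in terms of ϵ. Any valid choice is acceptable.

δ = min(2, ϵ/41)

Let ϵ > 0. We want δ > 0 such that 0 < |t + 2| < δ implies |(-2t^3 - 6t^2 - 5t + 4) − 6| < ϵ.
(-2t^3 - 6t^2 - 5t + 4) − 6 = -2t^3 - 6t^2 - 5t - 2 = (t + 2)(-2t^2 - 2t - 1).
So |(-2t^3 - 6t^2 - 5t + 4) − 6| = |t + 2|·|-2t^2 - 2t - 1|.
Assume first that |t + 2| < 2, so |t| < 4. Then |-2t^2 - 2t - 1| ≤ 2·4^2 + 2·4 + 1 = 41.
Hence |(-2t^3 - 6t^2 - 5t + 4) − 6| ≤ 41|t + 2| < ϵ provided |t + 2| < ϵ/41.
Choosing δ = min(2, ϵ/41) ensures both conditions, hence |(-2t^3 - 6t^2 - 5t + 4) − 6| < ϵ.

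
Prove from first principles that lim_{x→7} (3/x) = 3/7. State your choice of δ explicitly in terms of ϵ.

δ = min(7/2, (49/6)ϵ)

Let ϵ > 0 be given. We seek δ > 0 such that 0 < |x − 7| < δ implies |3/x − (3/7)| < ϵ.
|3/x − (3/7)| = 3·|7 − x|/(7·|x|) = 3|x − 7|/(7|x|).
Restrict δ ≤ 7/2. Then |x − 7| < 7/2 gives |x| > 7/2, so 7|x| > 49/2.
Then |3/x − (3/7)| < 3|x − 7|/(49/2), which is < ϵ when |x − 7| < (49/6)ϵ.
Take δ = min(7/2, (49/6)ϵ). Then 0 < |x − 7| < δ gives both |x − 7| < 7/2 and |x − 7| < (49/6)ϵ, so |3/x − (3/7)| < ϵ.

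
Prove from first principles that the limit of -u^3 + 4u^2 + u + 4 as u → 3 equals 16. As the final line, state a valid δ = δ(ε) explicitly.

Fix ε > 0. We want δ > 0 such that 0 < |u − 3| < δ implies |(-u^3 + 4u^2 + u + 4) − 16| < ε.
(-u^3 + 4u^2 + u + 4) − 16 = -u^3 + 4u^2 + u - 12 = (u − 3)(-u^2 + u + 4).
So |(-u^3 + 4u^2 + u + 4) − 16| = |u − 3|·|-u^2 + u + 4|.
Require δ ≤ 1. Then |u − 3| < 1 gives |u| < 4, and by the triangle inequality |-u^2 + u + 4| ≤ 4^2 + 4 + 4 = 24.
Hence |(-u^3 + 4u^2 + u + 4) − 16| ≤ 24|u − 3| < ε provided |u − 3| < ε/24.
Choosing δ = min(1, ε/24) ensures both conditions, hence |(-u^3 + 4u^2 + u + 4) − 16| < ε.

δ = min(1, ε/24)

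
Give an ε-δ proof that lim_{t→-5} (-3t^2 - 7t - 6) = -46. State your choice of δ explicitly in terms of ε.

δ = min(1, ε/26)

Suppose ε > 0. We want δ > 0 such that 0 < |t + 5| < δ implies |(-3t^2 - 7t - 6) + 46| < ε.
(-3t^2 - 7t - 6) + 46 = -3t^2 - 7t + 40 = (t + 5)(-3t + 8).
So |(-3t^2 - 7t - 6) + 46| = |t + 5|·|-3t + 8|.
Assume first that |t + 5| < 1, so |t| < 6. Then |-3t + 8| ≤ 3·6 + 8 = 26.
Hence |(-3t^2 - 7t - 6) + 46| ≤ 26|t + 5| < ε provided |t + 5| < ε/26.
Choosing δ = min(1, ε/26) ensures both conditions, hence |(-3t^2 - 7t - 6) + 46| < ε.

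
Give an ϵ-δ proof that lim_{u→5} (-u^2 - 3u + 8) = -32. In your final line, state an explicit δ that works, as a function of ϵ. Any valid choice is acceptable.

Let ϵ > 0 be given. We want δ > 0 such that 0 < |u − 5| < δ implies |(-u^2 - 3u + 8) + 32| < ϵ.
(-u^2 - 3u + 8) + 32 = -u^2 - 3u + 40 = (u − 5)(-u - 8).
So |(-u^2 - 3u + 8) + 32| = |u − 5|·|-u - 8|.
Assume first that |u − 5| < 2, so |u| < 7. Then |-u - 8| ≤ 7 + 8 = 15.
Hence |(-u^2 - 3u + 8) + 32| ≤ 15|u − 5| < ϵ provided |u − 5| < ϵ/15.
Choosing δ = min(2, ϵ/15) ensures both conditions, hence |(-u^2 - 3u + 8) + 32| < ϵ.

δ = min(2, ϵ/15)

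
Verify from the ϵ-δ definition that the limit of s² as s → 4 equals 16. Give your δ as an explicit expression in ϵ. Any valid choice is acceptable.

Suppose ϵ > 0. We seek δ > 0 with 0 < |s − 4| < δ ⇒ |s² − 16| < ϵ.
Factor: s² − 16 = (s − 4)(s + 4), so |s² − 16| = |s − 4|·|s + 4|.
Restrict δ ≤ 1. Then |s − 4| < 1 gives |s| < 5, so by the triangle inequality |s + 4| ≤ 5 + 4 = 9.
Hence |s² − 16| ≤ 9|s − 4|, which is < ϵ once |s − 4| < ϵ/9.
Take δ = min(1, ϵ/9). If 0 < |s − 4| < δ then both bounds hold and |s² − 16| ≤ 9|s − 4| < 9·(ϵ/9) = ϵ.

δ = min(1, ϵ/9)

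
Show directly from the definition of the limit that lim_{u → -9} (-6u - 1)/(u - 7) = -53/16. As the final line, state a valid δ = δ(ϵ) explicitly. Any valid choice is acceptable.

δ = min(8, (128/43)ϵ)

Fix ϵ > 0. We want δ > 0 with 0 < |u + 9| < δ ⇒ |(-6u - 1)/(u - 7) + 53/16| < ϵ.
Combining over a common denominator, (-6u - 1)/(u - 7) + 53/16 = [(-6u - 1)·(-16) − 53·(u - 7)] / [(-16)·(u - 7)] = 43(u + 9) / ((-16)(u - 7)).
So |(-6u - 1)/(u - 7) + 53/16| = 43|u + 9| / (16·|u − 7|).
Restrict δ ≤ 8. Then |u + 9| < 8 gives |u − 7| = |(u + 9) + (-16)| ≥ 16 − 8 = 8.
Hence |(-6u - 1)/(u - 7) + 53/16| < 43|u + 9|/(16·8) = (43/128)|u + 9|, which is < ϵ once |u + 9| < (128/43)ϵ.
Take δ = min(8, (128/43)ϵ). Then 0 < |u + 9| < δ forces both bounds, so |(-6u - 1)/(u - 7) + 53/16| < ϵ.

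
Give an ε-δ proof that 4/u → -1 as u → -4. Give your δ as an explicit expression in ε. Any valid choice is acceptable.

δ = min(2, 2ε)

Let ε > 0 be given. We seek δ > 0 such that 0 < |u + 4| < δ implies |4/u + 1| < ε.
|4/u + 1| = 4·|-4 − u|/(4·|u|) = 4|u + 4|/(4|u|).
Restrict δ ≤ 2. Then |u + 4| < 2 gives |u| > 2, so 4|u| > 8.
Then |4/u + 1| < 4|u + 4|/8, which is < ε when |u + 4| < 2ε.
Take δ = min(2, 2ε). Then 0 < |u + 4| < δ gives both |u + 4| < 2 and |u + 4| < 2ε, so |4/u + 1| < ε.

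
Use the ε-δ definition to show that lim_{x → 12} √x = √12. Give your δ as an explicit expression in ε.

δ = min(12, √12·ε)

Let ε > 0. We want δ > 0 such that 0 < |x − 12| < δ implies |√x − √12| < ε.
Multiplying by the conjugate, |√x − √12| = |x − 12|/(√x + √12).
Restrict δ ≤ 12 so that |x − 12| < 12 forces x > 0, and then √x + √12 > √12.
Hence |√x − √12| < |x − 12|/√12, which is < ε once |x − 12| < √12·ε.
Take δ = min(12, √12·ε). If 0 < |x − 12| < δ then x > 0 and |√x − √12| < |x − 12|/√12 < ε.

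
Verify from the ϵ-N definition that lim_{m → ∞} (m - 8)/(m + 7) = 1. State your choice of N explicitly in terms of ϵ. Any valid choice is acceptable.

N = 15/ϵ

Fix ϵ > 0. For m ≥ 1, |(m - 8)/(m + 7) − 1| = |-15|/((m + 7)) = 15/((m + 7)).
Since m + 7 ≥ m for m ≥ 1, this is ≤ 15/(m) = 15/m.
So |(m - 8)/(m + 7) − 1| < ϵ whenever m > 15/ϵ.
Take N = 15/ϵ. If m > N then |(m - 8)/(m + 7) − 1| ≤ 15/m < ϵ.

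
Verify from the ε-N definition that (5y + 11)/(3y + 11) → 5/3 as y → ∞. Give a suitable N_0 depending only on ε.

Let ε > 0. We seek N_0 > 0 such that y > N_0 implies |(5y + 11)/(3y + 11) − (5/3)| < ε.
(5y + 11)/(3y + 11) − (5/3) = (3(5y + 11) − 5(3y + 11)) / (3(3y + 11)) = -22/(3(3y + 11)).
For y > 0 we have 3y + 11 > 3y, so |(5y + 11)/(3y + 11) − (5/3)| = 22/(3(3y + 11)) < 22/(3·3y) = (22/9)/y.
Thus |(5y + 11)/(3y + 11) − (5/3)| < ε whenever y > (22/9)/ε.
Take N_0 = (22/9)/ε. If y > N_0 then |(5y + 11)/(3y + 11) − (5/3)| < (22/9)/y < ε.

N_0 = (22/9)/ε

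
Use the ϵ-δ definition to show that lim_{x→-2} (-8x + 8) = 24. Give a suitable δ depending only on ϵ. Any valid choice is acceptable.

δ = ϵ/8

Suppose ϵ > 0. We need δ > 0 so that 0 < |x + 2| < δ implies |(-8x + 8) − 24| < ϵ.
Since (-8x + 8) − 24 = -8(x + 2), we have |(-8x + 8) − 24| = 8|x + 2|.
Thus it suffices that |x + 2| < ϵ/8.
Choosing δ = ϵ/8 gives |(-8x + 8) − 24| = 8|x + 2| < ϵ whenever |x + 2| < δ.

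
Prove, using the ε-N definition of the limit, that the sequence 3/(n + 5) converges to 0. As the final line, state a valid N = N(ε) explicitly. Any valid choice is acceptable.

Fix ε > 0. For n ≥ 1, |3/(n + 5) − 0| = 3/(n + 5) ≤ 3/n.
We need 3/n < ε, i.e. n > 3/ε.
Take N = 3/ε. If n > N then |3/(n + 5)| ≤ 3/n < ε.

N = 3/ε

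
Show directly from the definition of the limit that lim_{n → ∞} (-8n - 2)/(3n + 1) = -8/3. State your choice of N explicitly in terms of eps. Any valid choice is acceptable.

Let eps > 0 be given. For n ≥ 1, |(-8n - 2)/(3n + 1) + 8/3| = |2|/(3(3n + 1)) = 2/(3(3n + 1)).
Since 3n + 1 ≥ 3n for n ≥ 1, this is ≤ 2/(3·3n) = (2/9)/n.
So |(-8n - 2)/(3n + 1) + 8/3| < eps whenever n > (2/9)/eps.
Take N = (2/9)/eps. If n > N then |(-8n - 2)/(3n + 1) + 8/3| ≤ (2/9)/n < eps.

N = (2/9)/eps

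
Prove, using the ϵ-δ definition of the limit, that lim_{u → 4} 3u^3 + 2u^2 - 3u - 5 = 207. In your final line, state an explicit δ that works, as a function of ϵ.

Let ϵ > 0 be given. We want δ > 0 such that 0 < |u − 4| < δ implies |(3u^3 + 2u^2 - 3u - 5) − 207| < ϵ.
(3u^3 + 2u^2 - 3u - 5) − 207 = 3u^3 + 2u^2 - 3u - 212 = (u − 4)(3u^2 + 14u + 53).
So |(3u^3 + 2u^2 - 3u - 5) − 207| = |u − 4|·|3u^2 + 14u + 53|.
Require δ ≤ 2. Then |u − 4| < 2 gives |u| < 6, and by the triangle inequality |3u^2 + 14u + 53| ≤ 3·6^2 + 14·6 + 53 = 245.
Hence |(3u^3 + 2u^2 - 3u - 5) − 207| ≤ 245|u − 4| < ϵ provided |u − 4| < ϵ/245.
Choosing δ = min(2, ϵ/245) ensures both conditions, hence |(3u^3 + 2u^2 - 3u - 5) − 207| < ϵ.

δ = min(2, ϵ/245)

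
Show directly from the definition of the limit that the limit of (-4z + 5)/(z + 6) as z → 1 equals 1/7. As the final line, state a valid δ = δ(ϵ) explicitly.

Fix ϵ > 0. We want δ > 0 with 0 < |z − 1| < δ ⇒ |(-4z + 5)/(z + 6) − (1/7)| < ϵ.
Combining over a common denominator, (-4z + 5)/(z + 6) − (1/7) = [(-4z + 5)·7 − 1·(z + 6)] / [7·(z + 6)] = -29(z − 1) / (7(z + 6)).
So |(-4z + 5)/(z + 6) − (1/7)| = 29|z − 1| / (7·|z + 6|).
Restrict δ ≤ 7/2. Then |z − 1| < 7/2 gives |z + 6| = |(z − 1) + 7| ≥ 7 − 7/2 = 7/2.
Hence |(-4z + 5)/(z + 6) − (1/7)| < 29|z − 1|/(7·(7/2)) = (58/49)|z − 1|, which is < ϵ once |z − 1| < (49/58)ϵ.
Take δ = min(7/2, (49/58)ϵ). Then 0 < |z − 1| < δ forces both bounds, so |(-4z + 5)/(z + 6) − (1/7)| < ϵ.

δ = min(7/2, (49/58)ϵ)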